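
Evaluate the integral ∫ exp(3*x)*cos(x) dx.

Let I denote the integral. Integrate by parts with u = cos(x), dv = exp(3*x) dx, so v = exp(3*x)/3: I = exp(3*x)*cos(x)/3 + (1/3)·∫ exp(3*x)*sin(x) dx.
Apply parts again with u = sin(x), dv = exp(3*x) dx: ∫ exp(3*x)*sin(x) dx = exp(3*x)*sin(x)/3 − (1/3)·I. Substituting back brings back I: I = exp(3*x)*sin(x)/9 + exp(3*x)*cos(x)/3 − (1/9)·I.
Solving for I: (1 + 1/9)·I equals the remaining terms, so I = (9/10)·(exp(3*x)*sin(x)/9 + exp(3*x)*cos(x)/3).

exp(3*x)*sin(x)/10 + 3*exp(3*x)*cos(x)/10 + C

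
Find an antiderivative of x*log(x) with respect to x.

Use integration by parts with u = log(x), dv = x dx.
Then du = 1/x dx and v = x**2/2.

x**2*log(x)/2 - x**2/4 + C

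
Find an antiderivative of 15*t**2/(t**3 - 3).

Let u = t**3 - 3, so du = (3*t**2) dt.
Rewriting, the integral becomes 5·∫ 1/u du = 5·log(u).
Substituting back, u = t**3 - 3.

5*log(t**3 - 3) + C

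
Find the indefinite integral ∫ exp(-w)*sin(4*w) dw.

-exp(-w)*sin(4*w)/17 - 4*exp(-w)*cos(4*w)/17 + C

Let I denote the integral. Integrate by parts with u = sin(4*w), dv = exp(-w) dw, so v = -exp(-w): I = -exp(-w)*sin(4*w) + 4·∫ exp(-w)*cos(4*w) dw.
Apply parts again with u = cos(4*w), dv = exp(-w) dw: ∫ exp(-w)*cos(4*w) dw = -exp(-w)*cos(4*w) − 4·I. Substituting back brings back I: I = -exp(-w)*sin(4*w) - 4*exp(-w)*cos(4*w) − 16·I.
Solving for I: (1 + 16)·I equals the remaining terms, so I = (1/17)·(-exp(-w)*sin(4*w) - 4*exp(-w)*cos(4*w)).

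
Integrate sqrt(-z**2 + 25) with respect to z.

z*sqrt(-z**2 + 25)/2 + 25*asin(z/5)/2 + C

Substitute z = 5·sin(θ), so dz = 5·cos(θ) dθ and the radical becomes sqrt(-z**2 + 25) = 5·cos(θ) by the Pythagorean identity.
Integrate the resulting trig expression in θ, then back-substitute θ = asin(z/5), sin(θ) = z/5, cos(θ) = sqrt(-z**2 + 25)/5 (absorbing any constant into C).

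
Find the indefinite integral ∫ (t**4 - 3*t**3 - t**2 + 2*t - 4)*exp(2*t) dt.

(4*t**4 - 20*t**3 + 26*t**2 - 18*t - 7)*exp(2*t)/8 + C

Use integration by parts with u = t**4 - 3*t**3 - t**2 + 2*t - 4, dv = exp(2*t) dt, so v = exp(2*t)/2.
Apply parts 4 times (tabular method): alternate signs, differentiate u down to 0, integrate dv up.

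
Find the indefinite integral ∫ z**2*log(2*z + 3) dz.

Use integration by parts with u = log(2*z + 3), dv = z**2 dz.
Then du = 2/(2*z + 3) dz and v = z**3/3.

z**3*log(2*z + 3)/3 - z**3/9 + z**2/4 - 3*z/4 + 9*log(2*z + 3)/8 + C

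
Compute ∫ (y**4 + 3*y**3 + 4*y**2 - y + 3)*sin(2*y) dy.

Use integration by parts with u = y**4 + 3*y**3 + 4*y**2 - y + 3, dv = sin(2*y) dy, so v = -cos(2*y)/2.
Apply parts 4 times (tabular method): alternate signs, differentiate u down to 0, integrate dv up.

-y**4*cos(2*y)/2 + y**3*sin(2*y) - 3*y**3*cos(2*y)/2 + 9*y**2*sin(2*y)/4 - y**2*cos(2*y)/2 + y*sin(2*y)/2 + 11*y*cos(2*y)/4 - 11*sin(2*y)/8 - 5*cos(2*y)/4 + C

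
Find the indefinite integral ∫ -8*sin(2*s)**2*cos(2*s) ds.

-4*sin(2*s)**3/3 + C

Let u = sin(2*s), so du = (2*cos(2*s)) ds.
Rewriting, the integral becomes -4·∫ u^2 du = -4·u^3/3.
Substituting back, u = sin(2*s).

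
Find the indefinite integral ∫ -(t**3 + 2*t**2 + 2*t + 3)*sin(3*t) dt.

Use integration by parts with u = t**3 + 2*t**2 + 2*t + 3, dv = -sin(3*t) dt, so v = cos(3*t)/3.
Apply parts 3 times (tabular method): alternate signs, differentiate u down to 0, integrate dv up.

t**3*cos(3*t)/3 - t**2*sin(3*t)/3 + 2*t**2*cos(3*t)/3 - 4*t*sin(3*t)/9 + 4*t*cos(3*t)/9 - 4*sin(3*t)/27 + 23*cos(3*t)/27 + C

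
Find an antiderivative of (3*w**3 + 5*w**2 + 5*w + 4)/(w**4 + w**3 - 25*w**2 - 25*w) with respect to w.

-4*log(w)/25 + 529*log(w - 5)/300 + log(w + 1)/24 + 271*log(w + 5)/200 + C

Factor the denominator: w*(w - 5)*(w + 1)*(w + 5).
Partial-fraction decomposition: 271/(200*(w + 5)) + 1/(24*(w + 1)) + 529/(300*(w - 5)) - 4/(25*w).
Integrate each term: A/(w−a) contributes A·log|w−a|.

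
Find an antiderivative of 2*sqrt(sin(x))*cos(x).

Let u = sin(x), so du = (cos(x)) dx.
Rewriting, the integral becomes 2·∫ √u du = 2·(2/3)u^(3/2).
Substituting back, u = sin(x).

4*sin(x)**(3/2)/3 + C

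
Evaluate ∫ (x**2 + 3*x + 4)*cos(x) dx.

Use integration by parts with u = x**2 + 3*x + 4, dv = cos(x) dx, so v = sin(x).
Apply parts 2 times (tabular method): alternate signs, differentiate u down to 0, integrate dv up.

x**2*sin(x) + 3*x*sin(x) + 2*x*cos(x) + 2*sin(x) + 3*cos(x) + C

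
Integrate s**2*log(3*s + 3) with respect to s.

Use integration by parts with u = log(3*s + 3), dv = s**2 ds.
Then du = 3/(3*s + 3) ds and v = s**3/3.

s**3*log(3*s + 3)/3 - s**3/9 + s**2/6 - s/3 + log(s + 1)/3 + C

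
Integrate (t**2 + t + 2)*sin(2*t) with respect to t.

-t**2*cos(2*t)/2 + t*sin(2*t)/2 - t*cos(2*t)/2 + sin(2*t)/4 - 3*cos(2*t)/4 + C

Use integration by parts with u = t**2 + t + 2, dv = sin(2*t) dt, so v = -cos(2*t)/2.
Apply parts 2 times (tabular method): alternate signs, differentiate u down to 0, integrate dv up.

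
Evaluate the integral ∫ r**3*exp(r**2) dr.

(r**2 - 1)*exp(r**2)/2 + C

Let u = r², du = 2r dr; rewrite as (1/2)∫ u^1·exp(1u) du.
Now integrate by parts 1 time.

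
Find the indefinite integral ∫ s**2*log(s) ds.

Use integration by parts with u = log(s), dv = s**2 ds.
Then du = 1/s ds and v = s**3/3.

s**3*log(s)/3 - s**3/9 + C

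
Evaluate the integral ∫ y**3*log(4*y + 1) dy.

y**4*log(4*y + 1)/4 - y**4/16 + y**3/48 - y**2/128 + y/256 - log(4*y + 1)/1024 + C

Use integration by parts with u = log(4*y + 1), dv = y**3 dy.
Then du = 4/(4*y + 1) dy and v = y**4/4.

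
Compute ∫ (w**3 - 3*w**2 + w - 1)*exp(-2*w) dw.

(-4*w**3 + 6*w**2 + 2*w + 5)*exp(-2*w)/8 + C

Use integration by parts with u = w**3 - 3*w**2 + w - 1, dv = exp(-2*w) dw, so v = -exp(-2*w)/2.
Apply parts 3 times (tabular method): alternate signs, differentiate u down to 0, integrate dv up.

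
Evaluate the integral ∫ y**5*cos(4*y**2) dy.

y**4*sin(4*y**2)/8 + y**2*cos(4*y**2)/16 - sin(4*y**2)/64 + C

Let u = y², du = 2y dy; rewrite as (1/2)∫ u^2·cos(4u) du.
Now integrate by parts 2 times.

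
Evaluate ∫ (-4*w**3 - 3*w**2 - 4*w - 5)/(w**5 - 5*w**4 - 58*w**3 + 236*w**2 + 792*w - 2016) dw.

Factor the denominator: (w - 7)*(w - 6)*(w - 2)*(w + 4)*(w + 6).
Partial-fraction decomposition: 775/(2496*(w + 6)) - 73/(440*(w + 4)) - 19/(320*(w - 2)) + 1001/(480*(w - 6)) - 1552/(715*(w - 7)).
Integrate each term: A/(w−a) contributes A·log|w−a|.

-1552*log(w - 7)/715 + 1001*log(w - 6)/480 - 19*log(w - 2)/320 - 73*log(w + 4)/440 + 775*log(w + 6)/2496 + C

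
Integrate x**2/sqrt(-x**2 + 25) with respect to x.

-x*sqrt(-x**2 + 25)/2 + 25*asin(x/5)/2 + C

Substitute x = 5·sin(θ), so dx = 5·cos(θ) dθ and the radical becomes sqrt(-x**2 + 25) = 5·cos(θ) by the Pythagorean identity.
Integrate the resulting trig expression in θ, then back-substitute θ = asin(x/5), sin(θ) = x/5, cos(θ) = sqrt(-x**2 + 25)/5 (absorbing any constant into C).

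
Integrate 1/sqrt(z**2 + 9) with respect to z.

log(z + sqrt(z**2 + 9)) + C

Substitute z = 3·tan(θ), so dz = 3·sec(θ)^2 dθ and the radical becomes sqrt(z**2 + 9) = 3·sec(θ) by the Pythagorean identity.
Integrate the resulting trig expression in θ, then back-substitute tan(θ) = z/3, sec(θ) = sqrt(z**2 + 9)/3 (absorbing any constant into C).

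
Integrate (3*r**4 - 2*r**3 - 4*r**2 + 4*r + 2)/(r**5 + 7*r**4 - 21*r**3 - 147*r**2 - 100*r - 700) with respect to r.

Factor the denominator: (r - 5)*(r + 5)*(r + 7)*(r**2 + 4).
Partial-fraction decomposition: -6*(3*r + 85)/(1537*(r**2 + 4)) + 7667/(1272*(r + 7)) - 2007/(580*(r + 5)) + 1547/(3480*(r - 5)).
Integrate each term; A/(r−a) gives A·log|r−a|; the (Br+D)/(r²+p²) term gives a log and an atan.

1547*log(r - 5)/3480 - 2007*log(r + 5)/580 + 7667*log(r + 7)/1272 - 9*log(r**2 + 4)/1537 - 255*atan(r/2)/1537 + C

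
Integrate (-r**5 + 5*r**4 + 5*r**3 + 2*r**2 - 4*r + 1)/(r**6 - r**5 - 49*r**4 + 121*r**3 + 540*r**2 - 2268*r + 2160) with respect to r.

593*log(r - 4)/180 - 232*log(r - 3)/81 - 89*log(r - 2)/112 + 89*log(r + 5)/63 - 13273*log(r + 6)/6480 + 38/(9*r - 27) + C

Factor the denominator: (r - 4)*(r - 3)**2*(r - 2)*(r + 5)*(r + 6).
Partial-fraction decomposition: -13273/(6480*(r + 6)) + 89/(63*(r + 5)) - 89/(112*(r - 2)) - 232/(81*(r - 3)) - 38/(9*(r - 3)**2) + 593/(180*(r - 4)).
Integrate each term; A/(r−a) gives A·log|r−a|; A/(r−a)² gives −A/(r−a).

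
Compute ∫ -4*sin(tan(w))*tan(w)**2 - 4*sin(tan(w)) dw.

Let u = tan(w), so du = (tan(w)**2 + 1) dw.
Rewriting, the integral becomes -4·∫ sin(u) du = -4·-cos(u).
Substituting back, u = tan(w).

4*cos(tan(w)) + C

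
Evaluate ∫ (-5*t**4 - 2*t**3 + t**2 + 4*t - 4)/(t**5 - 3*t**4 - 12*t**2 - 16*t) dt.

log(t)/4 - 69*log(t - 4)/20 - 2*log(t + 1)/5 - 7*log(t**2 + 4)/10 - 9*atan(t/2)/5 + C

Factor the denominator: t*(t - 4)*(t + 1)*(t**2 + 4).
Partial-fraction decomposition: -(7*t + 18)/(5*(t**2 + 4)) - 2/(5*(t + 1)) - 69/(20*(t - 4)) + 1/(4*t).
Integrate each term; A/(t−a) gives A·log|t−a|; the (Bt+D)/(t²+p²) term gives a log and an atan.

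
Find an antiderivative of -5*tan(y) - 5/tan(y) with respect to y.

-5*log(tan(y)) + C

Let u = tan(y), so du = (tan(y)**2 + 1) dy.
Rewriting, the integral becomes -5·∫ 1/u du = -5·log(u).
Substituting back, u = tan(y).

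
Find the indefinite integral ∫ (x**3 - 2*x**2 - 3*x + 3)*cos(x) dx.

Use integration by parts with u = x**3 - 2*x**2 - 3*x + 3, dv = cos(x) dx, so v = sin(x).
Apply parts 3 times (tabular method): alternate signs, differentiate u down to 0, integrate dv up.

x**3*sin(x) - 2*x**2*sin(x) + 3*x**2*cos(x) - 9*x*sin(x) - 4*x*cos(x) + 7*sin(x) - 9*cos(x) + C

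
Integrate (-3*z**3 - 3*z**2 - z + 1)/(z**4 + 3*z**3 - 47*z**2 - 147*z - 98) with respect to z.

-197*log(z - 7)/168 - log(z + 1)/24 + log(z + 2)/3 - 89*log(z + 7)/42 + C

Factor the denominator: (z - 7)*(z + 1)*(z + 2)*(z + 7).
Partial-fraction decomposition: -89/(42*(z + 7)) + 1/(3*(z + 2)) - 1/(24*(z + 1)) - 197/(168*(z - 7)).
Integrate each term: A/(z−a) contributes A·log|z−a|.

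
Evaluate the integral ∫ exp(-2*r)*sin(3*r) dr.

-2*exp(-2*r)*sin(3*r)/13 - 3*exp(-2*r)*cos(3*r)/13 + C

Let I denote the integral. Integrate by parts with u = sin(3*r), dv = exp(-2*r) dr, so v = -exp(-2*r)/2: I = -exp(-2*r)*sin(3*r)/2 + (3/2)·∫ exp(-2*r)*cos(3*r) dr.
Apply parts again with u = cos(3*r), dv = exp(-2*r) dr: ∫ exp(-2*r)*cos(3*r) dr = -exp(-2*r)*cos(3*r)/2 − (3/2)·I. Substituting back brings back I: I = -exp(-2*r)*sin(3*r)/2 - 3*exp(-2*r)*cos(3*r)/4 − (9/4)·I.
Solving for I: (1 + 9/4)·I equals the remaining terms, so I = (4/13)·(-exp(-2*r)*sin(3*r)/2 - 3*exp(-2*r)*cos(3*r)/4).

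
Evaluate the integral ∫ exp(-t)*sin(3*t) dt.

Let I denote the integral. Integrate by parts with u = sin(3*t), dv = exp(-t) dt, so v = -exp(-t): I = -exp(-t)*sin(3*t) + 3·∫ exp(-t)*cos(3*t) dt.
Apply parts again with u = cos(3*t), dv = exp(-t) dt: ∫ exp(-t)*cos(3*t) dt = -exp(-t)*cos(3*t) − 3·I. Substituting back brings back I: I = -exp(-t)*sin(3*t) - 3*exp(-t)*cos(3*t) − 9·I.
Solving for I: (1 + 9)·I equals the remaining terms, so I = (1/10)·(-exp(-t)*sin(3*t) - 3*exp(-t)*cos(3*t)).

-exp(-t)*sin(3*t)/10 - 3*exp(-t)*cos(3*t)/10 + C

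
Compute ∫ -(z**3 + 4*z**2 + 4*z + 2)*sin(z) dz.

Use integration by parts with u = z**3 + 4*z**2 + 4*z + 2, dv = -sin(z) dz, so v = cos(z).
Apply parts 3 times (tabular method): alternate signs, differentiate u down to 0, integrate dv up.

z**3*cos(z) - 3*z**2*sin(z) + 4*z**2*cos(z) - 8*z*sin(z) - 2*z*cos(z) + 2*sin(z) - 6*cos(z) + C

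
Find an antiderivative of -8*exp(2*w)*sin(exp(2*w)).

4*cos(exp(2*w)) + C

Let u = exp(2*w), so du = (2*exp(2*w)) dw.
Rewriting, the integral becomes -4·∫ sin(u) du = -4·-cos(u).
Substituting back, u = exp(2*w).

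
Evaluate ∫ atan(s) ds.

s*atan(s) - log(s**2 + 1)/2 + C

Use integration by parts with u = arctan(s), dv = ds.
Then du = 1/(s**2 + 1) ds.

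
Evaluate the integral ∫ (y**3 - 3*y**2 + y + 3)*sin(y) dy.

Use integration by parts with u = y**3 - 3*y**2 + y + 3, dv = sin(y) dy, so v = -cos(y).
Apply parts 3 times (tabular method): alternate signs, differentiate u down to 0, integrate dv up.

-y**3*cos(y) + 3*y**2*sin(y) + 3*y**2*cos(y) - 6*y*sin(y) + 5*y*cos(y) - 5*sin(y) - 9*cos(y) + C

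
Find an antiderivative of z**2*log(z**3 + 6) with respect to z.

z**3*log(z**3 + 6)/3 - z**3/3 + 2*log(z**3 + 6) + C

Let u = z**3 + 6, so du = (3*z**2) dz.
The integral becomes (1/3)·∫ log(u) du; integrate by parts with u′=log(u), dv′=du.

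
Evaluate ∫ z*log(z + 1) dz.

z**2*log(z + 1)/2 - z**2/4 + z/2 - log(z + 1)/2 + C

Use integration by parts with u = log(z + 1), dv = z dz.
Then du = 1/(z + 1) dz and v = z**2/2.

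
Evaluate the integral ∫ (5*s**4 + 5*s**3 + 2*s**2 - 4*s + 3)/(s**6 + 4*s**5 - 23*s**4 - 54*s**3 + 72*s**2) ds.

Factor the denominator: s**2*(s - 4)*(s - 1)*(s + 3)*(s + 6).
Partial-fraction decomposition: -611/(840*(s + 6)) + 101/(252*(s + 3)) - 11/(84*(s - 1)) + 1619/(3360*(s - 4)) - 7/(288*s) + 1/(24*s**2).
Integrate each term; A/(s−a) gives A·log|s−a|; A/(s−a)² gives −A/(s−a).

-7*log(s)/288 + 1619*log(s - 4)/3360 - 11*log(s - 1)/84 + 101*log(s + 3)/252 - 611*log(s + 6)/840 - 1/(24*s) + C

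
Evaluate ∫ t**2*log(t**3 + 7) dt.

Let u = t**3 + 7, so du = (3*t**2) dt.
The integral becomes (1/3)·∫ log(u) du; integrate by parts with u′=log(u), dv′=du.

t**3*log(t**3 + 7)/3 - t**3/3 + 7*log(t**3 + 7)/3 + C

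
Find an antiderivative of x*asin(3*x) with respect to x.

x**2*asin(3*x)/2 + x*sqrt(-9*x**2 + 1)/12 - asin(3*x)/36 + C

Use integration by parts with u = arcsin(3*x), dv = x dx.
Then du = 3/sqrt(-9*x**2 + 1) dx.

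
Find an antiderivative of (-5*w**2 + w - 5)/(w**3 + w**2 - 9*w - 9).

Factor the denominator: (w - 3)*(w + 1)*(w + 3).
Partial-fraction decomposition: -53/(12*(w + 3)) + 11/(8*(w + 1)) - 47/(24*(w - 3)).
Integrate each term: A/(w−a) contributes A·log|w−a|.

-47*log(w - 3)/24 + 11*log(w + 1)/8 - 53*log(w + 3)/12 + C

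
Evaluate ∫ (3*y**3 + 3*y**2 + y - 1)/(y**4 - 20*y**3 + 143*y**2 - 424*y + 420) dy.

591*log(y - 7)/5 - 761*log(y - 6)/4 + 227*log(y - 5)/3 - 37*log(y - 2)/60 + C

Factor the denominator: (y - 7)*(y - 6)*(y - 5)*(y - 2).
Partial-fraction decomposition: -37/(60*(y - 2)) + 227/(3*(y - 5)) - 761/(4*(y - 6)) + 591/(5*(y - 7)).
Integrate each term: A/(y−a) contributes A·log|y−a|.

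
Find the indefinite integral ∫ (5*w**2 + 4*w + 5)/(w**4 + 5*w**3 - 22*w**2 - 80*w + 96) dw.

Factor the denominator: (w - 4)*(w - 1)*(w + 4)*(w + 6).
Partial-fraction decomposition: -23/(20*(w + 6)) + 69/(80*(w + 4)) - 2/(15*(w - 1)) + 101/(240*(w - 4)).
Integrate each term: A/(w−a) contributes A·log|w−a|.

101*log(w - 4)/240 - 2*log(w - 1)/15 + 69*log(w + 4)/80 - 23*log(w + 6)/20 + C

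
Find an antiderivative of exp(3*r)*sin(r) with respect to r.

Let I denote the integral. Integrate by parts with u = sin(r), dv = exp(3*r) dr, so v = exp(3*r)/3: I = exp(3*r)*sin(r)/3 − (1/3)·∫ exp(3*r)*cos(r) dr.
Apply parts again with u = cos(r), dv = exp(3*r) dr: ∫ exp(3*r)*cos(r) dr = exp(3*r)*cos(r)/3 + (1/3)·I. Substituting back brings back I: I = exp(3*r)*sin(r)/3 - exp(3*r)*cos(r)/9 − (1/9)·I.
Solving for I: (1 + 1/9)·I equals the remaining terms, so I = (9/10)·(exp(3*r)*sin(r)/3 - exp(3*r)*cos(r)/9).

3*exp(3*r)*sin(r)/10 - exp(3*r)*cos(r)/10 + C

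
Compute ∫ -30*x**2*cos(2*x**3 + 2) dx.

-5*sin(2*x**3 + 2) + C

Let u = 2*x**3 + 2, so du = (6*x**2) dx.
Rewriting, the integral becomes -5·∫ cos(u) du = -5·sin(u).
Substituting back, u = 2*x**3 + 2.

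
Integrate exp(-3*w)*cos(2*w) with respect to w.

Let I denote the integral. Integrate by parts with u = cos(2*w), dv = exp(-3*w) dw, so v = -exp(-3*w)/3: I = -exp(-3*w)*cos(2*w)/3 − (2/3)·∫ exp(-3*w)*sin(2*w) dw.
Apply parts again with u = sin(2*w), dv = exp(-3*w) dw: ∫ exp(-3*w)*sin(2*w) dw = -exp(-3*w)*sin(2*w)/3 + (2/3)·I. Substituting back brings back I: I = 2*exp(-3*w)*sin(2*w)/9 - exp(-3*w)*cos(2*w)/3 − (4/9)·I.
Solving for I: (1 + 4/9)·I equals the remaining terms, so I = (9/13)·(2*exp(-3*w)*sin(2*w)/9 - exp(-3*w)*cos(2*w)/3).

2*exp(-3*w)*sin(2*w)/13 - 3*exp(-3*w)*cos(2*w)/13 + C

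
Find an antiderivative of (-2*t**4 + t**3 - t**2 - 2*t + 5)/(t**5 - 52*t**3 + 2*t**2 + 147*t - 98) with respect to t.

-4517*log(t - 7)/4536 + 223*log(t - 1)/3456 + 7*log(t + 2)/81 - 1035*log(t + 7)/896 + 1/(144*t - 144) + C

Factor the denominator: (t - 7)*(t - 1)**2*(t + 2)*(t + 7).
Partial-fraction decomposition: -1035/(896*(t + 7)) + 7/(81*(t + 2)) + 223/(3456*(t - 1)) - 1/(144*(t - 1)**2) - 4517/(4536*(t - 7)).
Integrate each term; A/(t−a) gives A·log|t−a|; A/(t−a)² gives −A/(t−a).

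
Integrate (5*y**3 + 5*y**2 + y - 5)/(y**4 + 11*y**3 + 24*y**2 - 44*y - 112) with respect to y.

19*log(y - 2)/72 + 27*log(y + 2)/40 - 83*log(y + 4)/12 + 494*log(y + 7)/45 + C

Factor the denominator: (y - 2)*(y + 2)*(y + 4)*(y + 7).
Partial-fraction decomposition: 494/(45*(y + 7)) - 83/(12*(y + 4)) + 27/(40*(y + 2)) + 19/(72*(y - 2)).
Integrate each term: A/(y−a) contributes A·log|y−a|.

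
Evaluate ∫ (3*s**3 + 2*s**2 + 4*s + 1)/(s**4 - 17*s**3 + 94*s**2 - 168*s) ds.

-log(s)/168 + 1156*log(s - 7)/21 - 745*log(s - 6)/12 + 241*log(s - 4)/24 + C

Factor the denominator: s*(s - 7)*(s - 6)*(s - 4).
Partial-fraction decomposition: 241/(24*(s - 4)) - 745/(12*(s - 6)) + 1156/(21*(s - 7)) - 1/(168*s).
Integrate each term: A/(s−a) contributes A·log|s−a|.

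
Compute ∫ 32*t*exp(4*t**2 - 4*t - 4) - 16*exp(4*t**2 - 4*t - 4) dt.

Let u = 4*t**2 - 4*t - 4, so du = (8*t - 4) dt.
Rewriting, the integral becomes 4·∫ e^u du = 4·e^u.
Substituting back, u = 4*t**2 - 4*t - 4.

4*exp(4*t**2 - 4*t - 4) + C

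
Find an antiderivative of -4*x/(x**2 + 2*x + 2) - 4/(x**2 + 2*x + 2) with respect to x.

Let u = x**2 + 2*x + 2, so du = (2*x + 2) dx.
Rewriting, the integral becomes -2·∫ 1/u du = -2·log(u).
Substituting back, u = x**2 + 2*x + 2.

-2*log(x**2 + 2*x + 2) + C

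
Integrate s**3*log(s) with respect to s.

s**4*log(s)/4 - s**4/16 + C

Use integration by parts with u = log(s), dv = s**3 ds.
Then du = 1/s ds and v = s**4/4.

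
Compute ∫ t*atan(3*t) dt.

t**2*atan(3*t)/2 - t/6 + atan(3*t)/18 + C

Use integration by parts with u = arctan(3*t), dv = t dt.
Then du = 3/(9*t**2 + 1) dt.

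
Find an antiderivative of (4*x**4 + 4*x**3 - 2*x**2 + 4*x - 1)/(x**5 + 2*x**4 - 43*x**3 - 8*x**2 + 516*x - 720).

Factor the denominator: (x - 4)*(x - 3)*(x - 2)*(x + 5)*(x + 6).
Partial-fraction decomposition: 4223/(720*(x + 6)) - 643/(168*(x + 5)) + 95/(112*(x - 2)) - 425/(72*(x - 3)) + 421/(60*(x - 4)).
Integrate each term: A/(x−a) contributes A·log|x−a|.

421*log(x - 4)/60 - 425*log(x - 3)/72 + 95*log(x - 2)/112 - 643*log(x + 5)/168 + 4223*log(x + 6)/720 + C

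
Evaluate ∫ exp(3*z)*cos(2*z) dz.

Let I denote the integral. Integrate by parts with u = cos(2*z), dv = exp(3*z) dz, so v = exp(3*z)/3: I = exp(3*z)*cos(2*z)/3 + (2/3)·∫ exp(3*z)*sin(2*z) dz.
Apply parts again with u = sin(2*z), dv = exp(3*z) dz: ∫ exp(3*z)*sin(2*z) dz = exp(3*z)*sin(2*z)/3 − (2/3)·I. Substituting back brings back I: I = 2*exp(3*z)*sin(2*z)/9 + exp(3*z)*cos(2*z)/3 − (4/9)·I.
Solving for I: (1 + 4/9)·I equals the remaining terms, so I = (9/13)·(2*exp(3*z)*sin(2*z)/9 + exp(3*z)*cos(2*z)/3).

2*exp(3*z)*sin(2*z)/13 + 3*exp(3*z)*cos(2*z)/13 + C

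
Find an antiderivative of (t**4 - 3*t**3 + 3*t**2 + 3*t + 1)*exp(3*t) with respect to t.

(27*t**4 - 117*t**3 + 198*t**2 - 51*t + 44)*exp(3*t)/81 + C

Use integration by parts with u = t**4 - 3*t**3 + 3*t**2 + 3*t + 1, dv = exp(3*t) dt, so v = exp(3*t)/3.
Apply parts 4 times (tabular method): alternate signs, differentiate u down to 0, integrate dv up.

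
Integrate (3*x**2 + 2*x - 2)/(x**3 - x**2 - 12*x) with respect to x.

log(x)/6 + 27*log(x - 4)/14 + 19*log(x + 3)/21 + C

Factor the denominator: x*(x - 4)*(x + 3).
Partial-fraction decomposition: 19/(21*(x + 3)) + 27/(14*(x - 4)) + 1/(6*x).
Integrate each term: A/(x−a) contributes A·log|x−a|.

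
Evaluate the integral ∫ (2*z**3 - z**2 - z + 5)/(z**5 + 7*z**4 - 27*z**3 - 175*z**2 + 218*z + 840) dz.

113*log(z - 4)/594 - 47*log(z - 3)/400 - 13*log(z + 2)/450 + 265*log(z + 5)/432 - 723*log(z + 7)/1100 + C

Factor the denominator: (z - 4)*(z - 3)*(z + 2)*(z + 5)*(z + 7).
Partial-fraction decomposition: -723/(1100*(z + 7)) + 265/(432*(z + 5)) - 13/(450*(z + 2)) - 47/(400*(z - 3)) + 113/(594*(z - 4)).
Integrate each term: A/(z−a) contributes A·log|z−a|.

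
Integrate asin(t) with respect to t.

t*asin(t) + sqrt(-t**2 + 1) + C

Use integration by parts with u = arcsin(t), dv = dt.
Then du = 1/sqrt(-t**2 + 1) dt.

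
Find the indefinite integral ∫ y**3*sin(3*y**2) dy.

Let u = y², du = 2y dy; rewrite as (1/2)∫ u^1·sin(3u) du.
Now integrate by parts 1 time.

-y**2*cos(3*y**2)/6 + sin(3*y**2)/18 + C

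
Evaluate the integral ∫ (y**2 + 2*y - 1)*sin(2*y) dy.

-y**2*cos(2*y)/2 + y*sin(2*y)/2 - y*cos(2*y) + sin(2*y)/2 + 3*cos(2*y)/4 + C

Use integration by parts with u = y**2 + 2*y - 1, dv = sin(2*y) dy, so v = -cos(2*y)/2.
Apply parts 2 times (tabular method): alternate signs, differentiate u down to 0, integrate dv up.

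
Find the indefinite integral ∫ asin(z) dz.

Use integration by parts with u = arcsin(z), dv = dz.
Then du = 1/sqrt(-z**2 + 1) dz.

z*asin(z) + sqrt(-z**2 + 1) + C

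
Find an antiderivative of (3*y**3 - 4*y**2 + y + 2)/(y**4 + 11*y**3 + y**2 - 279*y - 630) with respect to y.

47*log(y - 5)/176 + 59*log(y + 3)/48 - 796*log(y + 6)/33 + 205*log(y + 7)/8 + C

Factor the denominator: (y - 5)*(y + 3)*(y + 6)*(y + 7).
Partial-fraction decomposition: 205/(8*(y + 7)) - 796/(33*(y + 6)) + 59/(48*(y + 3)) + 47/(176*(y - 5)).
Integrate each term: A/(y−a) contributes A·log|y−a|.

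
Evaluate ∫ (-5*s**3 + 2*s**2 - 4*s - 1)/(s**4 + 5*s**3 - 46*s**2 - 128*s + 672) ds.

Factor the denominator: (s - 4)**2*(s + 6)*(s + 7).
Partial-fraction decomposition: -1840/(121*(s + 7)) + 47/(4*(s + 6)) - 747/(484*(s - 4)) - 61/(22*(s - 4)**2).
Integrate each term; A/(s−a) gives A·log|s−a|; A/(s−a)² gives −A/(s−a).

-747*log(s - 4)/484 + 47*log(s + 6)/4 - 1840*log(s + 7)/121 + 61/(22*s - 88) + C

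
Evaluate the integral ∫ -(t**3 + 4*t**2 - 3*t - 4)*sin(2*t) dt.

t**3*cos(2*t)/2 - 3*t**2*sin(2*t)/4 + 2*t**2*cos(2*t) - 2*t*sin(2*t) - 9*t*cos(2*t)/4 + 9*sin(2*t)/8 - 3*cos(2*t) + C

Use integration by parts with u = t**3 + 4*t**2 - 3*t - 4, dv = -sin(2*t) dt, so v = cos(2*t)/2.
Apply parts 3 times (tabular method): alternate signs, differentiate u down to 0, integrate dv up.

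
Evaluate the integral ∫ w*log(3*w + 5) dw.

w**2*log(3*w + 5)/2 - w**2/4 + 5*w/6 - 25*log(3*w + 5)/18 + C

Use integration by parts with u = log(3*w + 5), dv = w dw.
Then du = 3/(3*w + 5) dw and v = w**2/2.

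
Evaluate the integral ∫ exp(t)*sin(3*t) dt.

Let I denote the integral. Integrate by parts with u = sin(3*t), dv = exp(t) dt, so v = exp(t): I = exp(t)*sin(3*t) − 3·∫ exp(t)*cos(3*t) dt.
Apply parts again with u = cos(3*t), dv = exp(t) dt: ∫ exp(t)*cos(3*t) dt = exp(t)*cos(3*t) + 3·I. Substituting back brings back I: I = exp(t)*sin(3*t) - 3*exp(t)*cos(3*t) − 9·I.
Solving for I: (1 + 9)·I equals the remaining terms, so I = (1/10)·(exp(t)*sin(3*t) - 3*exp(t)*cos(3*t)).

exp(t)*sin(3*t)/10 - 3*exp(t)*cos(3*t)/10 + C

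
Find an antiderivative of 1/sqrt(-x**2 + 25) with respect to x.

Substitute x = 5·sin(θ), so dx = 5·cos(θ) dθ and the radical becomes sqrt(-x**2 + 25) = 5·cos(θ) by the Pythagorean identity.
Integrate the resulting trig expression in θ, then back-substitute θ = asin(x/5), sin(θ) = x/5, cos(θ) = sqrt(-x**2 + 25)/5 (absorbing any constant into C).

asin(x/5) + C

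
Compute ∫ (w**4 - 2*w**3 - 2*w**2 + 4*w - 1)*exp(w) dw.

Use integration by parts with u = w**4 - 2*w**3 - 2*w**2 + 4*w - 1, dv = exp(w) dw, so v = exp(w).
Apply parts 4 times (tabular method): alternate signs, differentiate u down to 0, integrate dv up.

(w**4 - 6*w**3 + 16*w**2 - 28*w + 27)*exp(w) + C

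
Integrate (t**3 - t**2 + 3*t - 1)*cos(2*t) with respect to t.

Use integration by parts with u = t**3 - t**2 + 3*t - 1, dv = cos(2*t) dt, so v = sin(2*t)/2.
Apply parts 3 times (tabular method): alternate signs, differentiate u down to 0, integrate dv up.

t**3*sin(2*t)/2 - t**2*sin(2*t)/2 + 3*t**2*cos(2*t)/4 + 3*t*sin(2*t)/4 - t*cos(2*t)/2 - sin(2*t)/4 + 3*cos(2*t)/8 + C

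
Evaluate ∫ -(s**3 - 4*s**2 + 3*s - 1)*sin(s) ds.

s**3*cos(s) - 3*s**2*sin(s) - 4*s**2*cos(s) + 8*s*sin(s) - 3*s*cos(s) + 3*sin(s) + 7*cos(s) + C

Use integration by parts with u = s**3 - 4*s**2 + 3*s - 1, dv = -sin(s) ds, so v = cos(s).
Apply parts 3 times (tabular method): alternate signs, differentiate u down to 0, integrate dv up.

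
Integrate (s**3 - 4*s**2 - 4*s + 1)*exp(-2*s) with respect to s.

(-4*s**3 + 10*s**2 + 26*s + 9)*exp(-2*s)/8 + C

Use integration by parts with u = s**3 - 4*s**2 - 4*s + 1, dv = exp(-2*s) ds, so v = -exp(-2*s)/2.
Apply parts 3 times (tabular method): alternate signs, differentiate u down to 0, integrate dv up.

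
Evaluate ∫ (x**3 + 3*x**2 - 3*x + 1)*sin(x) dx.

-x**3*cos(x) + 3*x**2*sin(x) - 3*x**2*cos(x) + 6*x*sin(x) + 9*x*cos(x) - 9*sin(x) + 5*cos(x) + C

Use integration by parts with u = x**3 + 3*x**2 - 3*x + 1, dv = sin(x) dx, so v = -cos(x).
Apply parts 3 times (tabular method): alternate signs, differentiate u down to 0, integrate dv up.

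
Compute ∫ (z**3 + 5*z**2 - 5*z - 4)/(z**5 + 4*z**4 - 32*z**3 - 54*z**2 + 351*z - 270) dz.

935*log(z - 3)/10368 - log(z - 1)/56 - 7*log(z + 5)/128 - 10*log(z + 6)/567 - 53/(144*z - 432) + C

Factor the denominator: (z - 3)**2*(z - 1)*(z + 5)*(z + 6).
Partial-fraction decomposition: -10/(567*(z + 6)) - 7/(128*(z + 5)) - 1/(56*(z - 1)) + 935/(10368*(z - 3)) + 53/(144*(z - 3)**2).
Integrate each term; A/(z−a) gives A·log|z−a|; A/(z−a)² gives −A/(z−a).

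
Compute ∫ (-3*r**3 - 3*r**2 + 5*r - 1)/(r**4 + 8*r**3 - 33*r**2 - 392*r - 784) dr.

Factor the denominator: (r - 7)*(r + 4)**2*(r + 7).
Partial-fraction decomposition: -47/(7*(r + 7)) + 531/(121*(r + 4)) - 41/(11*(r + 4)**2) - 571/(847*(r - 7)).
Integrate each term; A/(r−a) gives A·log|r−a|; A/(r−a)² gives −A/(r−a).

-571*log(r - 7)/847 + 531*log(r + 4)/121 - 47*log(r + 7)/7 + 41/(11*r + 44) + C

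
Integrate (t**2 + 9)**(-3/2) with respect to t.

t/(9*sqrt(t**2 + 9)) + C

Substitute t = 3·tan(θ), so dt = 3·sec(θ)^2 dθ and the radical becomes sqrt(t**2 + 9) = 3·sec(θ) by the Pythagorean identity.
Integrate the resulting trig expression in θ, then back-substitute tan(θ) = t/3, sec(θ) = sqrt(t**2 + 9)/3 (absorbing any constant into C).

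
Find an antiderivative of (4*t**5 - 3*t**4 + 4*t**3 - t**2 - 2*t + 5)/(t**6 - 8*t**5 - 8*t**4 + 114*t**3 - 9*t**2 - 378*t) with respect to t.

-5*log(t)/378 + 61339*log(t - 7)/10080 - 20477*log(t - 3)/7200 - 203*log(t + 2)/450 + 1321*log(t + 3)/1080 + 827/(360*t - 1080) + C

Factor the denominator: t*(t - 7)*(t - 3)**2*(t + 2)*(t + 3).
Partial-fraction decomposition: 1321/(1080*(t + 3)) - 203/(450*(t + 2)) - 20477/(7200*(t - 3)) - 827/(360*(t - 3)**2) + 61339/(10080*(t - 7)) - 5/(378*t).
Integrate each term; A/(t−a) gives A·log|t−a|; A/(t−a)² gives −A/(t−a).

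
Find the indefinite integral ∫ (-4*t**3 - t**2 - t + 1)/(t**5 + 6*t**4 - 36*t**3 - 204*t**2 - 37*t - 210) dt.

-905*log(t - 6)/5291 - 37*log(t + 5)/44 + 1331*log(t + 7)/1300 - 11*log(t**2 + 1)/1850 - 21*atan(t)/1850 + C

Factor the denominator: (t - 6)*(t + 5)*(t + 7)*(t**2 + 1).
Partial-fraction decomposition: -(22*t + 21)/(1850*(t**2 + 1)) + 1331/(1300*(t + 7)) - 37/(44*(t + 5)) - 905/(5291*(t - 6)).
Integrate each term; A/(t−a) gives A·log|t−a|; the (Bt+D)/(t²+p²) term gives a log and an atan.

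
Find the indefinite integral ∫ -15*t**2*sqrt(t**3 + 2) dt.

Let u = t**3 + 2, so du = (3*t**2) dt.
Rewriting, the integral becomes -5·∫ √u du = -5·(2/3)u^(3/2).
Substituting back, u = t**3 + 2.

-10*(t**3 + 2)**(3/2)/3 + C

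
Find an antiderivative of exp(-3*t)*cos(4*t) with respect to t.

Let I denote the integral. Integrate by parts with u = cos(4*t), dv = exp(-3*t) dt, so v = -exp(-3*t)/3: I = -exp(-3*t)*cos(4*t)/3 − (4/3)·∫ exp(-3*t)*sin(4*t) dt.
Apply parts again with u = sin(4*t), dv = exp(-3*t) dt: ∫ exp(-3*t)*sin(4*t) dt = -exp(-3*t)*sin(4*t)/3 + (4/3)·I. Substituting back brings back I: I = 4*exp(-3*t)*sin(4*t)/9 - exp(-3*t)*cos(4*t)/3 − (16/9)·I.
Solving for I: (1 + 16/9)·I equals the remaining terms, so I = (9/25)·(4*exp(-3*t)*sin(4*t)/9 - exp(-3*t)*cos(4*t)/3).

4*exp(-3*t)*sin(4*t)/25 - 3*exp(-3*t)*cos(4*t)/25 + C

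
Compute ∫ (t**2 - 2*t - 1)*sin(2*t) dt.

Use integration by parts with u = t**2 - 2*t - 1, dv = sin(2*t) dt, so v = -cos(2*t)/2.
Apply parts 2 times (tabular method): alternate signs, differentiate u down to 0, integrate dv up.

-t**2*cos(2*t)/2 + t*sin(2*t)/2 + t*cos(2*t) - sin(2*t)/2 + 3*cos(2*t)/4 + C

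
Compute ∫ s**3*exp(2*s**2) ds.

(2*s**2 - 1)*exp(2*s**2)/8 + C

Let u = s², du = 2s ds; rewrite as (1/2)∫ u^1·exp(2u) du.
Now integrate by parts 1 time.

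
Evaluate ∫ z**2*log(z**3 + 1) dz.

Let u = z**3 + 1, so du = (3*z**2) dz.
The integral becomes (1/3)·∫ log(u) du; integrate by parts with u′=log(u), dv′=du.

z**3*log(z**3 + 1)/3 - z**3/3 + log(z**3 + 1)/3 + C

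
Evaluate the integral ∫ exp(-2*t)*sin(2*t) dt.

-exp(-2*t)*sin(2*t)/4 - exp(-2*t)*cos(2*t)/4 + C

Let I denote the integral. Integrate by parts with u = sin(2*t), dv = exp(-2*t) dt, so v = -exp(-2*t)/2: I = -exp(-2*t)*sin(2*t)/2 + ∫ exp(-2*t)*cos(2*t) dt.
Apply parts again with u = cos(2*t), dv = exp(-2*t) dt: ∫ exp(-2*t)*cos(2*t) dt = -exp(-2*t)*cos(2*t)/2 − I. Substituting back brings back I: I = -exp(-2*t)*sin(2*t)/2 - exp(-2*t)*cos(2*t)/2 − I.
Solving for I: (1 + 1)·I equals the remaining terms, so I = (1/2)·(-exp(-2*t)*sin(2*t)/2 - exp(-2*t)*cos(2*t)/2).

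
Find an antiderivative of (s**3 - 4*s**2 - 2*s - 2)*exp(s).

Use integration by parts with u = s**3 - 4*s**2 - 2*s - 2, dv = exp(s) ds, so v = exp(s).
Apply parts 3 times (tabular method): alternate signs, differentiate u down to 0, integrate dv up.

(s**3 - 7*s**2 + 12*s - 14)*exp(s) + C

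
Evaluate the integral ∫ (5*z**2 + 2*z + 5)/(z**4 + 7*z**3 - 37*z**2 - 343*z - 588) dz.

6*log(z - 7)/35 - 11*log(z + 3)/10 + 7*log(z + 4)/3 - 59*log(z + 7)/42 + C

Factor the denominator: (z - 7)*(z + 3)*(z + 4)*(z + 7).
Partial-fraction decomposition: -59/(42*(z + 7)) + 7/(3*(z + 4)) - 11/(10*(z + 3)) + 6/(35*(z - 7)).
Integrate each term: A/(z−a) contributes A·log|z−a|.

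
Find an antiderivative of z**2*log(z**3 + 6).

z**3*log(z**3 + 6)/3 - z**3/3 + 2*log(z**3 + 6) + C

Let u = z**3 + 6, so du = (3*z**2) dz.
The integral becomes (1/3)·∫ log(u) du; integrate by parts with u′=log(u), dv′=du.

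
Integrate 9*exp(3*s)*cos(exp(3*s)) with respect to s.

Let u = exp(3*s), so du = (3*exp(3*s)) ds.
Rewriting, the integral becomes 3·∫ cos(u) du = 3·sin(u).
Substituting back, u = exp(3*s).

3*sin(exp(3*s)) + C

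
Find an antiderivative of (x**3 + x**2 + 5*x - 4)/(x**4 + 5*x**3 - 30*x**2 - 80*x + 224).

Factor the denominator: (x - 4)*(x - 2)*(x + 4)*(x + 7).
Partial-fraction decomposition: 37/(33*(x + 7)) - 1/(2*(x + 4)) - 1/(6*(x - 2)) + 6/(11*(x - 4)).
Integrate each term: A/(x−a) contributes A·log|x−a|.

6*log(x - 4)/11 - log(x - 2)/6 - log(x + 4)/2 + 37*log(x + 7)/33 + C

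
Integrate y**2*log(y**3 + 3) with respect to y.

Let u = y**3 + 3, so du = (3*y**2) dy.
The integral becomes (1/3)·∫ log(u) du; integrate by parts with u′=log(u), dv′=du.

y**3*log(y**3 + 3)/3 - y**3/3 + log(y**3 + 3) + C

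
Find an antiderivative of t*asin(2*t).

t**2*asin(2*t)/2 + t*sqrt(-4*t**2 + 1)/8 - asin(2*t)/16 + C

Use integration by parts with u = arcsin(2*t), dv = t dt.
Then du = 2/sqrt(-4*t**2 + 1) dt.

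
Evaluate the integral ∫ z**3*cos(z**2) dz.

z**2*sin(z**2)/2 + cos(z**2)/2 + C

Let u = z², du = 2z dz; rewrite as (1/2)∫ u^1·cos(1u) du.
Now integrate by parts 1 time.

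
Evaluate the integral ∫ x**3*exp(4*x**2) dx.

Let u = x², du = 2x dx; rewrite as (1/2)∫ u^1·exp(4u) du.
Now integrate by parts 1 time.

(4*x**2 - 1)*exp(4*x**2)/32 + C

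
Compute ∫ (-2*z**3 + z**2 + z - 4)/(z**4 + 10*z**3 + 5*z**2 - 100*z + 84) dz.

Factor the denominator: (z - 2)*(z - 1)*(z + 6)*(z + 7).
Partial-fraction decomposition: -181/(18*(z + 7)) + 229/(28*(z + 6)) + 1/(14*(z - 1)) - 7/(36*(z - 2)).
Integrate each term: A/(z−a) contributes A·log|z−a|.

-7*log(z - 2)/36 + log(z - 1)/14 + 229*log(z + 6)/28 - 181*log(z + 7)/18 + C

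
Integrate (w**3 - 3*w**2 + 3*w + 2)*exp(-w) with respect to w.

Use integration by parts with u = w**3 - 3*w**2 + 3*w + 2, dv = exp(-w) dw, so v = -exp(-w).
Apply parts 3 times (tabular method): alternate signs, differentiate u down to 0, integrate dv up.

(-w**3 - 3*w - 5)*exp(-w) + C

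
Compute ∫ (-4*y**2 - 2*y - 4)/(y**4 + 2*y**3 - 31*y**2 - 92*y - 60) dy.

Factor the denominator: (y - 6)*(y + 1)*(y + 2)*(y + 5).
Partial-fraction decomposition: 47/(66*(y + 5)) - 2/(3*(y + 2)) + 3/(14*(y + 1)) - 20/(77*(y - 6)).
Integrate each term: A/(y−a) contributes A·log|y−a|.

-20*log(y - 6)/77 + 3*log(y + 1)/14 - 2*log(y + 2)/3 + 47*log(y + 5)/66 + C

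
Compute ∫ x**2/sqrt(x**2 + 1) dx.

x*sqrt(x**2 + 1)/2 - log(x + sqrt(x**2 + 1))/2 + C

Substitute x = tan(θ), so dx = sec(θ)^2 dθ and the radical becomes sqrt(x**2 + 1) = sec(θ) by the Pythagorean identity.
Integrate the resulting trig expression in θ, then back-substitute tan(θ) = x, sec(θ) = sqrt(x**2 + 1) (absorbing any constant into C).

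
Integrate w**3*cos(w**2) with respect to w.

Let u = w², du = 2w dw; rewrite as (1/2)∫ u^1·cos(1u) du.
Now integrate by parts 1 time.

w**2*sin(w**2)/2 + cos(w**2)/2 + C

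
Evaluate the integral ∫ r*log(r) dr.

Use integration by parts with u = log(r), dv = r dr.
Then du = 1/r dr and v = r**2/2.

r**2*log(r)/2 - r**2/4 + C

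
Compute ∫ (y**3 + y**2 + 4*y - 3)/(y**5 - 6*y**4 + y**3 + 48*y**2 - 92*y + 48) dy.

31*log(y - 4)/28 - 81*log(y - 2)/100 - log(y - 1)/4 - 33*log(y + 3)/700 + 17/(10*y - 20) + C

Factor the denominator: (y - 4)*(y - 2)**2*(y - 1)*(y + 3).
Partial-fraction decomposition: -33/(700*(y + 3)) - 1/(4*(y - 1)) - 81/(100*(y - 2)) - 17/(10*(y - 2)**2) + 31/(28*(y - 4)).
Integrate each term; A/(y−a) gives A·log|y−a|; A/(y−a)² gives −A/(y−a).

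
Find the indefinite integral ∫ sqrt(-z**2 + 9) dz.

Substitute z = 3·sin(θ), so dz = 3·cos(θ) dθ and the radical becomes sqrt(-z**2 + 9) = 3·cos(θ) by the Pythagorean identity.
Integrate the resulting trig expression in θ, then back-substitute θ = asin(z/3), sin(θ) = z/3, cos(θ) = sqrt(-z**2 + 9)/3 (absorbing any constant into C).

z*sqrt(-z**2 + 9)/2 + 9*asin(z/3)/2 + C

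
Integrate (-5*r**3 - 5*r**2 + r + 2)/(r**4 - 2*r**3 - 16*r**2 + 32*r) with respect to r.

log(r)/16 - 197*log(r - 4)/32 + 7*log(r - 2)/3 - 119*log(r + 4)/96 + C

Factor the denominator: r*(r - 4)*(r - 2)*(r + 4).
Partial-fraction decomposition: -119/(96*(r + 4)) + 7/(3*(r - 2)) - 197/(32*(r - 4)) + 1/(16*r).
Integrate each term: A/(r−a) contributes A·log|r−a|.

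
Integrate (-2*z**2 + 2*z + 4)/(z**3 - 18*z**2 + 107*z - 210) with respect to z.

-40*log(z - 7) + 56*log(z - 6) - 18*log(z - 5) + C

Factor the denominator: (z - 7)*(z - 6)*(z - 5).
Partial-fraction decomposition: -18/(z - 5) + 56/(z - 6) - 40/(z - 7).
Integrate each term: A/(z−a) contributes A·log|z−a|.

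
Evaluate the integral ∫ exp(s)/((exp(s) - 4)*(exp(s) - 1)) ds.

log(exp(s) - 4)/3 - log(exp(s) - 1)/3 + C

Let u = e^s, du = e^s ds.
The integral becomes ∫ du/((u-1)(u-4)); decompose into partial fractions.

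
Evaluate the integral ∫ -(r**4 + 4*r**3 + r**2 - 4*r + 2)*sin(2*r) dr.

Use integration by parts with u = r**4 + 4*r**3 + r**2 - 4*r + 2, dv = -sin(2*r) dr, so v = cos(2*r)/2.
Apply parts 4 times (tabular method): alternate signs, differentiate u down to 0, integrate dv up.

r**4*cos(2*r)/2 - r**3*sin(2*r) + 2*r**3*cos(2*r) - 3*r**2*sin(2*r) - r**2*cos(2*r) + r*sin(2*r) - 5*r*cos(2*r) + 5*sin(2*r)/2 + 3*cos(2*r)/2 + C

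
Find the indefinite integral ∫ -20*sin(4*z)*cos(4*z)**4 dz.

cos(4*z)**5 + C

Let u = cos(4*z), so du = (-4*sin(4*z)) dz.
Rewriting, the integral becomes 5·∫ u^4 du = 5·u^5/5.
Substituting back, u = cos(4*z).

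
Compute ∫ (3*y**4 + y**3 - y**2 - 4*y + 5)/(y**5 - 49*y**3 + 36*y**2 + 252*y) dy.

Factor the denominator: y*(y - 6)*(y - 3)*(y + 2)*(y + 7).
Partial-fraction decomposition: 3422/(2275*(y + 7)) - 49/(400*(y + 2)) - 127/(225*(y - 3)) + 4049/(1872*(y - 6)) + 5/(252*y).
Integrate each term: A/(y−a) contributes A·log|y−a|.

5*log(y)/252 + 4049*log(y - 6)/1872 - 127*log(y - 3)/225 - 49*log(y + 2)/400 + 3422*log(y + 7)/2275 + C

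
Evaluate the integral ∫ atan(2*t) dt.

t*atan(2*t) - log(4*t**2 + 1)/4 + C

Use integration by parts with u = arctan(2*t), dv = dt.
Then du = 2/(4*t**2 + 1) dt.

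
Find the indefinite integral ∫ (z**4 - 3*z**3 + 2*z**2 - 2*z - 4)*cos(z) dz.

z**4*sin(z) - 3*z**3*sin(z) + 4*z**3*cos(z) - 10*z**2*sin(z) - 9*z**2*cos(z) + 16*z*sin(z) - 20*z*cos(z) + 16*sin(z) + 16*cos(z) + C

Use integration by parts with u = z**4 - 3*z**3 + 2*z**2 - 2*z - 4, dv = cos(z) dz, so v = sin(z).
Apply parts 4 times (tabular method): alternate signs, differentiate u down to 0, integrate dv up.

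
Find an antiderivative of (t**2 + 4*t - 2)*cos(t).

Use integration by parts with u = t**2 + 4*t - 2, dv = cos(t) dt, so v = sin(t).
Apply parts 2 times (tabular method): alternate signs, differentiate u down to 0, integrate dv up.

t**2*sin(t) + 4*t*sin(t) + 2*t*cos(t) - 4*sin(t) + 4*cos(t) + C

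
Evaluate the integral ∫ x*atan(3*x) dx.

Use integration by parts with u = arctan(3*x), dv = x dx.
Then du = 3/(9*x**2 + 1) dx.

x**2*atan(3*x)/2 - x/6 + atan(3*x)/18 + C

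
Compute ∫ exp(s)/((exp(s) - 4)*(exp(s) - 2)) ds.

Let u = e^s, du = e^s ds.
The integral becomes ∫ du/((u-2)(u-4)); decompose into partial fractions.

log(exp(s) - 4)/2 - log(exp(s) - 2)/2 + C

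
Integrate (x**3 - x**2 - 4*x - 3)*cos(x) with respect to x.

Use integration by parts with u = x**3 - x**2 - 4*x - 3, dv = cos(x) dx, so v = sin(x).
Apply parts 3 times (tabular method): alternate signs, differentiate u down to 0, integrate dv up.

x**3*sin(x) - x**2*sin(x) + 3*x**2*cos(x) - 10*x*sin(x) - 2*x*cos(x) - sin(x) - 10*cos(x) + C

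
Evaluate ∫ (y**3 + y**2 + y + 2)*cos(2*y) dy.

y**3*sin(2*y)/2 + y**2*sin(2*y)/2 + 3*y**2*cos(2*y)/4 - y*sin(2*y)/4 + y*cos(2*y)/2 + 3*sin(2*y)/4 - cos(2*y)/8 + C

Use integration by parts with u = y**3 + y**2 + y + 2, dv = cos(2*y) dy, so v = sin(2*y)/2.
Apply parts 3 times (tabular method): alternate signs, differentiate u down to 0, integrate dv up.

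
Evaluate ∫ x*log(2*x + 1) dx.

x**2*log(2*x + 1)/2 - x**2/4 + x/4 - log(2*x + 1)/8 + C

Use integration by parts with u = log(2*x + 1), dv = x dx.
Then du = 2/(2*x + 1) dx and v = x**2/2.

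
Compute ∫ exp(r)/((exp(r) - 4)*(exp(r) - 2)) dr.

Let u = e^r, du = e^r dr.
The integral becomes ∫ du/((u-4)(u-2)); decompose into partial fractions.

log(exp(r) - 4)/2 - log(exp(r) - 2)/2 + C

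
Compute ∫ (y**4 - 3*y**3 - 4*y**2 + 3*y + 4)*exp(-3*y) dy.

Use integration by parts with u = y**4 - 3*y**3 - 4*y**2 + 3*y + 4, dv = exp(-3*y) dy, so v = -exp(-3*y)/3.
Apply parts 4 times (tabular method): alternate signs, differentiate u down to 0, integrate dv up.

(-27*y**4 + 45*y**3 + 153*y**2 + 21*y - 101)*exp(-3*y)/81 + C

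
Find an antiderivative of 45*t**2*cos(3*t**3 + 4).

5*sin(3*t**3 + 4) + C

Let u = 3*t**3 + 4, so du = (9*t**2) dt.
Rewriting, the integral becomes 5·∫ cos(u) du = 5·sin(u).
Substituting back, u = 3*t**3 + 4.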